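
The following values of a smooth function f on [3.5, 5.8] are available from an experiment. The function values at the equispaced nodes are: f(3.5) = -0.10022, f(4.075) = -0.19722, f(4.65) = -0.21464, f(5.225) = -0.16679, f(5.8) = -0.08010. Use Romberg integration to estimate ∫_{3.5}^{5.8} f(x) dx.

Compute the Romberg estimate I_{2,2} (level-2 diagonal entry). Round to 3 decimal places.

I_{0,0} (trapezoid, 1 panel, h=2.3000): -0.20737
I_{1,0} (trapezoid, 2 panels, h=1.1500): -0.35052
I_{2,0} (trapezoid, 4 panels, h=0.5750): -0.38457
I_{1,1} = -0.35052 + (-0.35052 − (-0.20737))/3 = -0.39824
I_{2,1} = -0.38457 + (-0.38457 − (-0.35052))/3 = -0.39592
I_{2,2} = -0.39592 + (-0.39592 − (-0.39824))/15 = -0.39577

-0.396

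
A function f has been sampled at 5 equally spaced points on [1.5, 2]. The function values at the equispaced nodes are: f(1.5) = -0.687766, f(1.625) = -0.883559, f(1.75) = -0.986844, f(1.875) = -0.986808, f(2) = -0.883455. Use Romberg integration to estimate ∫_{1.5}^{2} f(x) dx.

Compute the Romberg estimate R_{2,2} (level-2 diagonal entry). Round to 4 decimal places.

R_{0,0} (trapezoid, 1 panel, h=0.5000): -0.392805
R_{1,0} (trapezoid, 2 panels, h=0.2500): -0.443114
R_{2,0} (trapezoid, 4 panels, h=0.1250): -0.455353
R_{1,1} = -0.443114 + (-0.443114 − (-0.392805))/3 = -0.459884
R_{2,1} = -0.455353 + (-0.455353 − (-0.443114))/3 = -0.459433
R_{2,2} = -0.459433 + (-0.459433 − (-0.459884))/15 = -0.459403

-0.4594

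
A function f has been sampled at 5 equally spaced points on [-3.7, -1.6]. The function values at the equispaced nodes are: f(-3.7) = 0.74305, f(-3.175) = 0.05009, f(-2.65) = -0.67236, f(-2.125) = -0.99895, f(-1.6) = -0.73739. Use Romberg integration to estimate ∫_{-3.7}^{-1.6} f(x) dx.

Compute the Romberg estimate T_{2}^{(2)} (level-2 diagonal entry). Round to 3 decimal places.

T_{0}^{(0)} (trapezoid, 1 panel, h=2.1000): 0.00594
T_{1}^{(0)} (trapezoid, 2 panels, h=1.0500): -0.70301
T_{2}^{(0)} (trapezoid, 4 panels, h=0.5250): -0.84965
T_{1}^{(1)} = -0.70301 + (-0.70301 − 0.00594)/3 = -0.93933
T_{2}^{(1)} = -0.84965 + (-0.84965 − (-0.70301))/3 = -0.89853
T_{2}^{(2)} = -0.89853 + (-0.89853 − (-0.93933))/15 = -0.89581

-0.896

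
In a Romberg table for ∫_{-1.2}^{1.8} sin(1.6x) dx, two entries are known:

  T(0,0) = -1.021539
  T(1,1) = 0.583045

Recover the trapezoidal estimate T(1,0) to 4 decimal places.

From T(1,1) = (4·T(1,0) − T(0,0))/3, solve for T(1,0):
4·T(1,0) = 3·0.583045 + (-1.021539) = 0.727596
T(1,0) = 0.181899

0.1819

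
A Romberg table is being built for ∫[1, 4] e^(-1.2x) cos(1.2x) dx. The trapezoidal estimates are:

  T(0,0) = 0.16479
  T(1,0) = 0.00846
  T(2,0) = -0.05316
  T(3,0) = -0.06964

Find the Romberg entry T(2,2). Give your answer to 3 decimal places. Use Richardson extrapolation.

T(1,1) = 0.00846 + (0.00846 − 0.16479)/3 = -0.04365
T(2,1) = (4·(-0.05316) − 0.00846) / 3 = -0.07370
T(2,2) = (16·(-0.07370) − (-0.04365)) / 15 = -0.07570

-0.076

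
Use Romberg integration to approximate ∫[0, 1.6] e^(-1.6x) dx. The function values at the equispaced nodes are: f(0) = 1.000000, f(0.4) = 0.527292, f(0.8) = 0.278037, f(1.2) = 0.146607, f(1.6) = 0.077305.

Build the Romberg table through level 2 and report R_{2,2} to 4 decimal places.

R_{0,0} (trapezoid, 1 panel, h=1.6000): 0.861844
R_{1,0} (trapezoid, 2 panels, h=0.8000): 0.653352
R_{2,0} (trapezoid, 4 panels, h=0.4000): 0.596235
R_{1,1} = 0.653352 + (0.653352 − 0.861844)/3 = 0.583855
R_{2,1} = 0.596235 + (0.596235 − 0.653352)/3 = 0.577196
R_{2,2} = 0.577196 + (0.577196 − 0.583855)/15 = 0.576752

0.5768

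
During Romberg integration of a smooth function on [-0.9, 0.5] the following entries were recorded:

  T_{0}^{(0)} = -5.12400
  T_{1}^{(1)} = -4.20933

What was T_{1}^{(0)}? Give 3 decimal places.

From T_{1}^{(1)} = (4·T_{1}^{(0)} − T_{0}^{(0)})/3, solve for T_{1}^{(0)}:
4·T_{1}^{(0)} = 3·(-4.20933) + (-5.12400) = -17.75199
T_{1}^{(0)} = -4.43800

-4.438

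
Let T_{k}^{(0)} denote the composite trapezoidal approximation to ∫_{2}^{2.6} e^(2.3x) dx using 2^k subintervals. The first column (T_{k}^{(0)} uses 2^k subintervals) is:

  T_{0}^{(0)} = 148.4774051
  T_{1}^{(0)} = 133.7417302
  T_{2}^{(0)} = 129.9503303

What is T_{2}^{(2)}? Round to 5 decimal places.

128.67698

T_{1}^{(1)} = 133.7417302 + (133.7417302 − 148.4774051)/3 = 128.8298386
T_{2}^{(1)} = 129.9503303 + (129.9503303 − 133.7417302)/3 = 128.6865303
T_{2}^{(2)} = 128.6865303 + (128.6865303 − 128.8298386)/15 = 128.6769764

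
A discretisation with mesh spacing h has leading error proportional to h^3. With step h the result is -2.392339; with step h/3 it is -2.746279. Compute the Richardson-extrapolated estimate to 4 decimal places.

Extrapolated value = (27·A(h/3) − A(h)) / (27 − 1)
= (27·(-2.746279) − (-2.392339)) / 26
= -71.757194 / 26 = -2.759892

-2.7599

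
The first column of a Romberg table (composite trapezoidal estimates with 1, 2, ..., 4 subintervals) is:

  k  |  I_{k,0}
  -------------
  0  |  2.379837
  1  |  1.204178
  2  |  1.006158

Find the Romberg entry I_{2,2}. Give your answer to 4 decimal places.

Richardson extrapolation on the trapezoidal column (denominator 4−1=3):
I_{1,1} = (4·1.204178 − 2.379837) / 3 = 0.812292
I_{2,1} = 1.006158 + (1.006158 − 1.204178)/3 = 0.940151
I_{2,2} = (16·0.940151 − 0.812292) / 15 = 0.948675

0.9487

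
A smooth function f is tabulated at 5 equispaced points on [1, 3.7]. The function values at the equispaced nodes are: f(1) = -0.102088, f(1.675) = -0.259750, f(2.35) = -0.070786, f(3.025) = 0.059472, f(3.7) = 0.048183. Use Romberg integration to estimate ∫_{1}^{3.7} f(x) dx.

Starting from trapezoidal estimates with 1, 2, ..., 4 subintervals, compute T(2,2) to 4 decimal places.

-0.2291

T(0,0) (trapezoid, 1 panel, h=2.7000): -0.072772
T(1,0) (trapezoid, 2 panels, h=1.3500): -0.131947
T(2,0) (trapezoid, 4 panels, h=0.6750): -0.201161
T(1,1) = -0.131947 + (-0.131947 − (-0.072772))/3 = -0.151672
T(2,1) = -0.201161 + (-0.201161 − (-0.131947))/3 = -0.224232
T(2,2) = -0.224232 + (-0.224232 − (-0.151672))/15 = -0.229069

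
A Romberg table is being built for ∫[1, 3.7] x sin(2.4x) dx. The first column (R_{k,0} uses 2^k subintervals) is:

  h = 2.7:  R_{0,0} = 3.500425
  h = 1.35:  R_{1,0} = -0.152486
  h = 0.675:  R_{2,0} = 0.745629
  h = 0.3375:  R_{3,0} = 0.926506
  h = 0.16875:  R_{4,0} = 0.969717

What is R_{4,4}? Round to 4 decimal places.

R_{1,1} = (4·(-0.152486) − 3.500425) / 3 = -1.370123
R_{2,1} = (4·0.745629 − (-0.152486)) / 3 = 1.045001
R_{3,1} = 0.926506 + (0.926506 − 0.745629)/3 = 0.986798
R_{4,1} = (4·0.969717 − 0.926506) / 3 = 0.984121
R_{2,2} = (16·1.045001 − (-1.370123)) / 15 = 1.206009
R_{3,2} = (16·0.986798 − 1.045001) / 15 = 0.982918
R_{4,2} = 0.984121 + (0.984121 − 0.986798)/15 = 0.983943
R_{3,3} = (64·0.982918 − 1.206009) / 63 = 0.979377
R_{4,3} = 0.983943 + (0.983943 − 0.982918)/63 = 0.983959
R_{4,4} = (256·0.983959 − 0.979377) / 255 = 0.983977

0.9840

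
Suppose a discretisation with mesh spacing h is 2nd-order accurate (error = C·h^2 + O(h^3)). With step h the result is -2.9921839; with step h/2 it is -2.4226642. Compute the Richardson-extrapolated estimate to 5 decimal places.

-2.23282

Extrapolated value = (4·A(h/2) − A(h)) / (4 − 1)
= (4·(-2.4226642) − (-2.9921839)) / 3
= -6.6984729 / 3 = -2.2328243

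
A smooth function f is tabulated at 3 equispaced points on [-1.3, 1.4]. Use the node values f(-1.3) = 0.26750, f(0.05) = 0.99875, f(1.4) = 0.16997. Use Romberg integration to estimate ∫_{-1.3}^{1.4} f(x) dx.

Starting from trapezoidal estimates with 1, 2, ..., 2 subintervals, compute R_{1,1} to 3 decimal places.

1.995

R_{0,0} (trapezoid, 1 panel, h=2.7000): 0.59058
R_{1,0} (trapezoid, 2 panels, h=1.3500): 1.64360
R_{1,1} = 1.64360 + (1.64360 − 0.59058)/3 = 1.99461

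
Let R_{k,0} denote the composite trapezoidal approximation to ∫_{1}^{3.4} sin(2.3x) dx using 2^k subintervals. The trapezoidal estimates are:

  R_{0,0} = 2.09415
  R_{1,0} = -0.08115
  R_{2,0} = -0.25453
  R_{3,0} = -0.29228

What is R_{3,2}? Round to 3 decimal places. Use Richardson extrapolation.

R_{2,1} = -0.25453 + (-0.25453 − (-0.08115))/3 = -0.31232
R_{3,1} = (4·(-0.29228) − (-0.25453)) / 3 = -0.30486
R_{3,2} = -0.30486 + (-0.30486 − (-0.31232))/15 = -0.30436
(Column j=1 coincides with Simpson's rule on the same nodes.)

-0.304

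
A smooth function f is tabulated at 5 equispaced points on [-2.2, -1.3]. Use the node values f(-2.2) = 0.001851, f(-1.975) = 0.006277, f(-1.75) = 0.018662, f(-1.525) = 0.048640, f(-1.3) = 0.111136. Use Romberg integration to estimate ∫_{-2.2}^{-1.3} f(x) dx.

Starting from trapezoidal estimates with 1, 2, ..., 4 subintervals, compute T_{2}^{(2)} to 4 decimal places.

0.0277

T_{0}^{(0)} (trapezoid, 1 panel, h=0.9000): 0.050844
T_{1}^{(0)} (trapezoid, 2 panels, h=0.4500): 0.033820
T_{2}^{(0)} (trapezoid, 4 panels, h=0.2250): 0.029266
T_{1}^{(1)} = 0.033820 + (0.033820 − 0.050844)/3 = 0.028145
T_{2}^{(1)} = 0.029266 + (0.029266 − 0.033820)/3 = 0.027748
T_{2}^{(2)} = 0.027748 + (0.027748 − 0.028145)/15 = 0.027722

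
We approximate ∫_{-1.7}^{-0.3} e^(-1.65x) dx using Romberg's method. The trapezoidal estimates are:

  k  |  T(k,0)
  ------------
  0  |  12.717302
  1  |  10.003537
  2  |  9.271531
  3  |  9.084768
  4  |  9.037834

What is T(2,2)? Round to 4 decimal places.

Richardson extrapolation on the trapezoidal column (denominator 4−1=3):
T(1,1) = 10.003537 + (10.003537 − 12.717302)/3 = 9.098949
T(2,1) = (4·9.271531 − 10.003537) / 3 = 9.027529
T(2,2) = (16·9.027529 − 9.098949) / 15 = 9.022768

9.0228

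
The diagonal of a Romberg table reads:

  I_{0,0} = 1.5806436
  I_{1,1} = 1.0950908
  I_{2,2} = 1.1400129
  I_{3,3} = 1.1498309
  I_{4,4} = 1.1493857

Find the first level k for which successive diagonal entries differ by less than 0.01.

|I_{1,1} − I_{0,0}| = 0.4855528 ≥ 0.01
|I_{2,2} − I_{1,1}| = 0.0449221 ≥ 0.01
|I_{3,3} − I_{2,2}| = 0.0098180 < 0.01

k = 3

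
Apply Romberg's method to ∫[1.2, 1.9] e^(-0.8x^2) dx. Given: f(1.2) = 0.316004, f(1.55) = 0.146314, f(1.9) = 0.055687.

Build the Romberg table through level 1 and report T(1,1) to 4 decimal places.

T(0,0) (trapezoid, 1 panel, h=0.7000): 0.130092
T(1,0) (trapezoid, 2 panels, h=0.3500): 0.116256
T(1,1) = 0.116256 + (0.116256 − 0.130092)/3 = 0.111644

0.1116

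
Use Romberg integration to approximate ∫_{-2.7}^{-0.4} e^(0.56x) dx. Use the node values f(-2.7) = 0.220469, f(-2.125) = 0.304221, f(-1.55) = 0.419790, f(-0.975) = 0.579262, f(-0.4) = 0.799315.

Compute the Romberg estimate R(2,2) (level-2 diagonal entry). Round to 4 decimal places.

R(0,0) (trapezoid, 1 panel, h=2.3000): 1.172752
R(1,0) (trapezoid, 2 panels, h=1.1500): 1.069134
R(2,0) (trapezoid, 4 panels, h=0.5750): 1.042570
R(1,1) = 1.069134 + (1.069134 − 1.172752)/3 = 1.034595
R(2,1) = 1.042570 + (1.042570 − 1.069134)/3 = 1.033715
R(2,2) = 1.033715 + (1.033715 − 1.034595)/15 = 1.033656

1.0337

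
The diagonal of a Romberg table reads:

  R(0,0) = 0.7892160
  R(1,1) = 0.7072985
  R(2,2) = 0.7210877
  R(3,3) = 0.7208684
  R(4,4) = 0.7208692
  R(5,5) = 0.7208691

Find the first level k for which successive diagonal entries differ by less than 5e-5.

k = 4

|R(1,1) − R(0,0)| = 0.0819175 ≥ 5e-5
|R(2,2) − R(1,1)| = 0.0137892 ≥ 5e-5
|R(3,3) − R(2,2)| = 0.0002193 ≥ 5e-5
|R(4,4) − R(3,3)| = 0.0000008 < 5e-5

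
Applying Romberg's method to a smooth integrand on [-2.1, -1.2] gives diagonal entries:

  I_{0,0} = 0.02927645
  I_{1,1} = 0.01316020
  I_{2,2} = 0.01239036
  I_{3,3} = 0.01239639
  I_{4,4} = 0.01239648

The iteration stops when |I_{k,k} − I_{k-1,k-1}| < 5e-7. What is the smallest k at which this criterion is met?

|I_{1,1} − I_{0,0}| = 0.01611625 ≥ 5e-7
|I_{2,2} − I_{1,1}| = 0.00076984 ≥ 5e-7
|I_{3,3} − I_{2,2}| = 0.00000603 ≥ 5e-7
|I_{4,4} − I_{3,3}| = 0.00000009 < 5e-7

k = 4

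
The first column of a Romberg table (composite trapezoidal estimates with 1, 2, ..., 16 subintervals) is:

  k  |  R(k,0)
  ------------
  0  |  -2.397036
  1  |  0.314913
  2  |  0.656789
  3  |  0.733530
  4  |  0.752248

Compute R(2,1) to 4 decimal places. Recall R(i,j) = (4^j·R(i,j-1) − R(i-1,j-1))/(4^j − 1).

0.7707

Richardson extrapolation on the trapezoidal column (denominator 4−1=3):
R(2,1) = (4·0.656789 − 0.314913) / 3 = 0.770748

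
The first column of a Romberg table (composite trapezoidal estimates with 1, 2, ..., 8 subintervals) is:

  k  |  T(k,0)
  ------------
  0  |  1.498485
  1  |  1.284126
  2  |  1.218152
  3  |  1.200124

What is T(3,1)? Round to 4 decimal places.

1.1941

Richardson extrapolation on the trapezoidal column (denominator 4−1=3):
T(3,1) = 1.200124 + (1.200124 − 1.218152)/3 = 1.194115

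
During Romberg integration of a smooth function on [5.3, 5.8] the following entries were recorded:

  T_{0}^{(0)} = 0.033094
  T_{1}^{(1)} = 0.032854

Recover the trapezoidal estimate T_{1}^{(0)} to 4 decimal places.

From T_{1}^{(1)} = (4·T_{1}^{(0)} − T_{0}^{(0)})/3, solve for T_{1}^{(0)}:
4·T_{1}^{(0)} = 3·0.032854 + 0.033094 = 0.131656
T_{1}^{(0)} = 0.032914

0.0329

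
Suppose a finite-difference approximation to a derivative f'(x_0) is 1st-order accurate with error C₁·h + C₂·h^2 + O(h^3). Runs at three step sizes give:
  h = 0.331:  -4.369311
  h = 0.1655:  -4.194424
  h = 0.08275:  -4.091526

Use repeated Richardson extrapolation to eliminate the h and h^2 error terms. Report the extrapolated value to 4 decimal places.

First eliminate the h term (factor 2^1 = 2):
  B₁ = (2·(-4.194424) − (-4.369311))/1 = -4.019537
  B₂ = (2·(-4.091526) − (-4.194424))/1 = -3.988628
Then eliminate the h^2 term (factor 2^2 = 4):
  (4·(-3.988628) − (-4.019537))/3 = -3.978325

-3.9783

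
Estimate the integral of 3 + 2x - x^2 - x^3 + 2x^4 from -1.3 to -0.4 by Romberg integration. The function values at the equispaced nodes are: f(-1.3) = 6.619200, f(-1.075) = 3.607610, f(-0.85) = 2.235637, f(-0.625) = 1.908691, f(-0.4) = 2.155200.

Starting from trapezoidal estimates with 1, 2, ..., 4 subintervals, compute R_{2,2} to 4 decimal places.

R_{0,0} (trapezoid, 1 panel, h=0.9000): 3.948480
R_{1,0} (trapezoid, 2 panels, h=0.4500): 2.980277
R_{2,0} (trapezoid, 4 panels, h=0.2250): 2.731306
R_{1,1} = 2.980277 + (2.980277 − 3.948480)/3 = 2.657543
R_{2,1} = 2.731306 + (2.731306 − 2.980277)/3 = 2.648316
R_{2,2} = 2.648316 + (2.648316 − 2.657543)/15 = 2.647701

2.6477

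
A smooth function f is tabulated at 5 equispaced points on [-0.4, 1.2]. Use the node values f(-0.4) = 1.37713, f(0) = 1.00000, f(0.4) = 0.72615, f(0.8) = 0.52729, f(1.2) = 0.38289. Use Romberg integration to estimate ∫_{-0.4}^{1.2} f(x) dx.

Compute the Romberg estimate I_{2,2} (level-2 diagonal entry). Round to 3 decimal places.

1.243

I_{0,0} (trapezoid, 1 panel, h=1.6000): 1.40802
I_{1,0} (trapezoid, 2 panels, h=0.8000): 1.28493
I_{2,0} (trapezoid, 4 panels, h=0.4000): 1.25338
I_{1,1} = 1.28493 + (1.28493 − 1.40802)/3 = 1.24390
I_{2,1} = 1.25338 + (1.25338 − 1.28493)/3 = 1.24286
I_{2,2} = 1.24286 + (1.24286 − 1.24390)/15 = 1.24279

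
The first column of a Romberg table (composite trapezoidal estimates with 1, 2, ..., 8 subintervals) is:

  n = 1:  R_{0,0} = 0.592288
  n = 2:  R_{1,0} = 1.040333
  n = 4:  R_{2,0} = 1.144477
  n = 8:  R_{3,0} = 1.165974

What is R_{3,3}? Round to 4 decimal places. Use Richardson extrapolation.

1.1726

Richardson extrapolation on the trapezoidal column (denominator 4−1=3):
R_{1,1} = 1.040333 + (1.040333 − 0.592288)/3 = 1.189681
R_{2,1} = 1.144477 + (1.144477 − 1.040333)/3 = 1.179192
R_{3,1} = 1.165974 + (1.165974 − 1.144477)/3 = 1.173140
R_{2,2} = 1.179192 + (1.179192 − 1.189681)/15 = 1.178493
R_{3,2} = 1.173140 + (1.173140 − 1.179192)/15 = 1.172737
R_{3,3} = (64·1.172737 − 1.178493) / 63 = 1.172646
(Column j=1 coincides with Simpson's rule on the same nodes.)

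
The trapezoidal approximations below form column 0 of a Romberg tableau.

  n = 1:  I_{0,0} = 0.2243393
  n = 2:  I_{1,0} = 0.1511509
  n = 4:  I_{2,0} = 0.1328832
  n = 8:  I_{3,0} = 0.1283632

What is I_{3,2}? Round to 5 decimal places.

0.12686

I_{2,1} = 0.1328832 + (0.1328832 − 0.1511509)/3 = 0.1267940
I_{3,1} = (4·0.1283632 − 0.1328832) / 3 = 0.1268565
I_{3,2} = 0.1268565 + (0.1268565 − 0.1267940)/15 = 0.1268607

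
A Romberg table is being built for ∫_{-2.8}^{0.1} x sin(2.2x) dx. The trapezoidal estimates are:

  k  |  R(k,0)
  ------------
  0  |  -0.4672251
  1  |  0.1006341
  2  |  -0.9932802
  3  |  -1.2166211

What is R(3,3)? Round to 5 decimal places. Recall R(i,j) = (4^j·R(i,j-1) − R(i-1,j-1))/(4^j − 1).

-1.28374

Richardson extrapolation on the trapezoidal column (denominator 4−1=3):
R(1,1) = (4·0.1006341 − (-0.4672251)) / 3 = 0.2899205
R(2,1) = (4·(-0.9932802) − 0.1006341) / 3 = -1.3579183
R(3,1) = -1.2166211 + (-1.2166211 − (-0.9932802))/3 = -1.2910681
R(2,2) = -1.3579183 + (-1.3579183 − 0.2899205)/15 = -1.4677742
R(3,2) = -1.2910681 + (-1.2910681 − (-1.3579183))/15 = -1.2866114
R(3,3) = -1.2866114 + (-1.2866114 − (-1.4677742))/63 = -1.2837358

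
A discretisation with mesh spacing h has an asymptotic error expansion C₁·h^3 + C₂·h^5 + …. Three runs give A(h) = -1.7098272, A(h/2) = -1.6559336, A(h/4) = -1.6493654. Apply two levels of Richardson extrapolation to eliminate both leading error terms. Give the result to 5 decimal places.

First eliminate the h^3 term (factor 2^3 = 8):
  B₁ = (8·(-1.6559336) − (-1.7098272))/7 = -1.6482345
  B₂ = (8·(-1.6493654) − (-1.6559336))/7 = -1.6484271
Then eliminate the h^5 term (factor 2^5 = 32):
  (32·(-1.6484271) − (-1.6482345))/31 = -1.6484333

-1.64843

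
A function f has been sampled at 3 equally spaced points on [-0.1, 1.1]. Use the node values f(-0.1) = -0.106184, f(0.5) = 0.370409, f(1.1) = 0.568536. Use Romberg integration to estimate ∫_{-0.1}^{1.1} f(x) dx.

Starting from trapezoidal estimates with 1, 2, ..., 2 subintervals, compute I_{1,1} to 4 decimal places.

0.3888

I_{0,0} (trapezoid, 1 panel, h=1.2000): 0.277411
I_{1,0} (trapezoid, 2 panels, h=0.6000): 0.360951
I_{1,1} = 0.360951 + (0.360951 − 0.277411)/3 = 0.388798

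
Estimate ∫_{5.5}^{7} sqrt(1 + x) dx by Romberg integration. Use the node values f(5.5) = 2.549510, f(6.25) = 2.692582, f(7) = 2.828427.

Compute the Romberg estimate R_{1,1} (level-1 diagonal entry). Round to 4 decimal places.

R_{0,0} (trapezoid, 1 panel, h=1.5000): 4.033453
R_{1,0} (trapezoid, 2 panels, h=0.7500): 4.036163
R_{1,1} = 4.036163 + (4.036163 − 4.033453)/3 = 4.037066

4.0371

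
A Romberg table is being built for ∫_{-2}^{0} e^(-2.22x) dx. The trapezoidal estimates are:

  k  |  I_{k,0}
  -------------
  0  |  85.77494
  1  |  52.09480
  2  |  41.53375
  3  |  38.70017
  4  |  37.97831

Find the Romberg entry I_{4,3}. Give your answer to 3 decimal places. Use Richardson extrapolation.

37.736

I_{2,1} = (4·41.53375 − 52.09480) / 3 = 38.01340
I_{3,1} = 38.70017 + (38.70017 − 41.53375)/3 = 37.75564
I_{4,1} = (4·37.97831 − 38.70017) / 3 = 37.73769
I_{3,2} = (16·37.75564 − 38.01340) / 15 = 37.73846
I_{4,2} = 37.73769 + (37.73769 − 37.75564)/15 = 37.73649
I_{4,3} = (64·37.73649 − 37.73846) / 63 = 37.73646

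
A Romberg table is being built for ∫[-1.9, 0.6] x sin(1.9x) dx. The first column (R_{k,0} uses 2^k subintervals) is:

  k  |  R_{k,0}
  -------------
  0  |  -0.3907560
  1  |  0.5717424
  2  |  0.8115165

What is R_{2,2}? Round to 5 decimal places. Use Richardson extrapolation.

0.89137

Richardson extrapolation on the trapezoidal column (denominator 4−1=3):
R_{1,1} = (4·0.5717424 − (-0.3907560)) / 3 = 0.8925752
R_{2,1} = 0.8115165 + (0.8115165 − 0.5717424)/3 = 0.8914412
R_{2,2} = 0.8914412 + (0.8914412 − 0.8925752)/15 = 0.8913656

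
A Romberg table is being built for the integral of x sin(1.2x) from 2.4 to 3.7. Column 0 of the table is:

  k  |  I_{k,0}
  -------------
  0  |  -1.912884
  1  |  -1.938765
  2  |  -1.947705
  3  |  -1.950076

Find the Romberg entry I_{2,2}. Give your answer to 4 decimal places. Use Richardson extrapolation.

-1.9509

I_{1,1} = -1.938765 + (-1.938765 − (-1.912884))/3 = -1.947392
I_{2,1} = (4·(-1.947705) − (-1.938765)) / 3 = -1.950685
I_{2,2} = (16·(-1.950685) − (-1.947392)) / 15 = -1.950905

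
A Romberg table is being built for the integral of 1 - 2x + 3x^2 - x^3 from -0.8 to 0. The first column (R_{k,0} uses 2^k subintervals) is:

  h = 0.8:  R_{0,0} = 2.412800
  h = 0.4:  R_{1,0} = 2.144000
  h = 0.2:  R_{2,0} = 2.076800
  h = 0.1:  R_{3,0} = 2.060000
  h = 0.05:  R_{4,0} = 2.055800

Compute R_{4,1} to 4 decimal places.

Richardson extrapolation on the trapezoidal column (denominator 4−1=3):
R_{4,1} = 2.055800 + (2.055800 − 2.060000)/3 = 2.054400

2.0544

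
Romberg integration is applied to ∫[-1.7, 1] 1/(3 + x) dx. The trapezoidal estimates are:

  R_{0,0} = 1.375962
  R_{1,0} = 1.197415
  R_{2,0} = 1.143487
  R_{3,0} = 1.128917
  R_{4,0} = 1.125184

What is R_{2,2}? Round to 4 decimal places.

1.1247

Richardson extrapolation on the trapezoidal column (denominator 4−1=3):
R_{1,1} = 1.197415 + (1.197415 − 1.375962)/3 = 1.137899
R_{2,1} = (4·1.143487 − 1.197415) / 3 = 1.125511
R_{2,2} = (16·1.125511 − 1.137899) / 15 = 1.124685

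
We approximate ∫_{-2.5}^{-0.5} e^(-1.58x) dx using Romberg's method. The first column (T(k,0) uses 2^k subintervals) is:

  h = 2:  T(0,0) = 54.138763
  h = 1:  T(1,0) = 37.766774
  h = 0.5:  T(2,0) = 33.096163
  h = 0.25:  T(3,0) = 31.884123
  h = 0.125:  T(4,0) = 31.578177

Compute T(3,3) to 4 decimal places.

Richardson extrapolation on the trapezoidal column (denominator 4−1=3):
T(1,1) = 37.766774 + (37.766774 − 54.138763)/3 = 32.309444
T(2,1) = (4·33.096163 − 37.766774) / 3 = 31.539293
T(3,1) = (4·31.884123 − 33.096163) / 3 = 31.480110
T(2,2) = 31.539293 + (31.539293 − 32.309444)/15 = 31.487950
T(3,2) = (16·31.480110 − 31.539293) / 15 = 31.476164
T(3,3) = 31.476164 + (31.476164 − 31.487950)/63 = 31.475977

31.4760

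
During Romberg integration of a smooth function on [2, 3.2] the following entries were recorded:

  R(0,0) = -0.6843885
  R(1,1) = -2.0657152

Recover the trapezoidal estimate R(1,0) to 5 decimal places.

-1.72038

From R(1,1) = (4·R(1,0) − R(0,0))/3, solve for R(1,0):
4·R(1,0) = 3·(-2.0657152) + (-0.6843885) = -6.8815341
R(1,0) = -1.7203835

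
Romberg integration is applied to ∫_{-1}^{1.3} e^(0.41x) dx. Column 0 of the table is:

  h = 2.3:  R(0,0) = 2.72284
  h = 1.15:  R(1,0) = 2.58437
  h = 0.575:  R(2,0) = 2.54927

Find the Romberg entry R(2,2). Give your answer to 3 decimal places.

R(1,1) = (4·2.58437 − 2.72284) / 3 = 2.53821
R(2,1) = (4·2.54927 − 2.58437) / 3 = 2.53757
R(2,2) = 2.53757 + (2.53757 − 2.53821)/15 = 2.53753

2.538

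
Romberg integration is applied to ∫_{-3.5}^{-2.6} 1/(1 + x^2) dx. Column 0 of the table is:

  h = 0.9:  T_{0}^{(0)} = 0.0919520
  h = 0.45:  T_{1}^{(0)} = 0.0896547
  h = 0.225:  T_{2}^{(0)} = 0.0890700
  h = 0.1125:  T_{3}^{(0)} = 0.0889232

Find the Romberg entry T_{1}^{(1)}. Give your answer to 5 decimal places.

Richardson extrapolation on the trapezoidal column (denominator 4−1=3):
T_{1}^{(1)} = 0.0896547 + (0.0896547 − 0.0919520)/3 = 0.0888889

0.08889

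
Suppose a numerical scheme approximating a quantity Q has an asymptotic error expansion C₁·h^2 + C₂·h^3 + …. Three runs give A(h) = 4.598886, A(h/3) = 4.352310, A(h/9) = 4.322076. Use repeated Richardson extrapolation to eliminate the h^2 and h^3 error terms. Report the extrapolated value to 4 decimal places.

First eliminate the h^2 term (factor 3^2 = 9):
  B₁ = (9·4.352310 − 4.598886)/8 = 4.321488
  B₂ = (9·4.322076 − 4.352310)/8 = 4.318297
Then eliminate the h^3 term (factor 3^3 = 27):
  (27·4.318297 − 4.321488)/26 = 4.318174

4.3182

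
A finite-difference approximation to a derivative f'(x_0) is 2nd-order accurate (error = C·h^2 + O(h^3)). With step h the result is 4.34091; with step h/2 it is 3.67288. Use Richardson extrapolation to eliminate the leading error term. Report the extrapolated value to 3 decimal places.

The leading error scales as h^2; refining by a factor of 2 reduces it by 2^2 = 4.
Extrapolated value = (4·A(h/2) − A(h)) / (4 − 1)
= (4·3.67288 − 4.34091) / 3
= 10.35061 / 3 = 3.45020

3.450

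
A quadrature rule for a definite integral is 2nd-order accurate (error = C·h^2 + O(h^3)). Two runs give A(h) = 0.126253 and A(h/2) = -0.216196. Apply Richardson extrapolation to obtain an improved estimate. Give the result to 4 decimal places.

-0.3303

The leading error scales as h^2; refining by a factor of 2 reduces it by 2^2 = 4.
Extrapolated value = (4·A(h/2) − A(h)) / (4 − 1)
= (4·(-0.216196) − 0.126253) / 3
= -0.991037 / 3 = -0.330346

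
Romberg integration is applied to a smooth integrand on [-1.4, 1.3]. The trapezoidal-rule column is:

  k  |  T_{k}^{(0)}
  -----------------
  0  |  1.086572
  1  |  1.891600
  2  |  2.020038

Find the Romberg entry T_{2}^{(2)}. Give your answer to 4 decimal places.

2.0564

Richardson extrapolation on the trapezoidal column (denominator 4−1=3):
T_{1}^{(1)} = 1.891600 + (1.891600 − 1.086572)/3 = 2.159943
T_{2}^{(1)} = 2.020038 + (2.020038 − 1.891600)/3 = 2.062851
T_{2}^{(2)} = 2.062851 + (2.062851 − 2.159943)/15 = 2.056378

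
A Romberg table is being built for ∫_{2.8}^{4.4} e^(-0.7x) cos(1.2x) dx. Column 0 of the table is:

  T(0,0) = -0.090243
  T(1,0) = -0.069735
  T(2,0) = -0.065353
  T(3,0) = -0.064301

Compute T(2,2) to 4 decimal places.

-0.0640

Richardson extrapolation on the trapezoidal column (denominator 4−1=3):
T(1,1) = (4·(-0.069735) − (-0.090243)) / 3 = -0.062899
T(2,1) = (4·(-0.065353) − (-0.069735)) / 3 = -0.063892
T(2,2) = -0.063892 + (-0.063892 − (-0.062899))/15 = -0.063958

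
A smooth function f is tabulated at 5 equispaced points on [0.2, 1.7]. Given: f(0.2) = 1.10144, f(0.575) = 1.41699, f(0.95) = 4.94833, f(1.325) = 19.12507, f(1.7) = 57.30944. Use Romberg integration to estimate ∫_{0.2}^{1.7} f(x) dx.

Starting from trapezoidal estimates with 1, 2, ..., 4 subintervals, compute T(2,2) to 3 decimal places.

18.760

T(0,0) (trapezoid, 1 panel, h=1.5000): 43.80816
T(1,0) (trapezoid, 2 panels, h=0.7500): 25.61533
T(2,0) (trapezoid, 4 panels, h=0.3750): 20.51094
T(1,1) = 25.61533 + (25.61533 − 43.80816)/3 = 19.55105
T(2,1) = 20.51094 + (20.51094 − 25.61533)/3 = 18.80948
T(2,2) = 18.80948 + (18.80948 − 19.55105)/15 = 18.76004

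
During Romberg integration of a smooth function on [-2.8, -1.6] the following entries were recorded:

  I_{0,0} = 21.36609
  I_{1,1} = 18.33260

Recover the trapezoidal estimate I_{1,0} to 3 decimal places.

19.091

From I_{1,1} = (4·I_{1,0} − I_{0,0})/3, solve for I_{1,0}:
4·I_{1,0} = 3·18.33260 + 21.36609 = 76.36389
I_{1,0} = 19.09097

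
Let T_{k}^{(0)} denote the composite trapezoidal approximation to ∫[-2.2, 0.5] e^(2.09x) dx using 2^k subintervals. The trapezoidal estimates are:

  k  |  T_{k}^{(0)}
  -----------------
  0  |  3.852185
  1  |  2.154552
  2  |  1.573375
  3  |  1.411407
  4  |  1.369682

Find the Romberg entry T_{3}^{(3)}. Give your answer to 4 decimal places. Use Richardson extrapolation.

T_{1}^{(1)} = (4·2.154552 − 3.852185) / 3 = 1.588674
T_{2}^{(1)} = 1.573375 + (1.573375 − 2.154552)/3 = 1.379649
T_{3}^{(1)} = (4·1.411407 − 1.573375) / 3 = 1.357418
T_{2}^{(2)} = 1.379649 + (1.379649 − 1.588674)/15 = 1.365714
T_{3}^{(2)} = (16·1.357418 − 1.379649) / 15 = 1.355936
T_{3}^{(3)} = (64·1.355936 − 1.365714) / 63 = 1.355781

1.3558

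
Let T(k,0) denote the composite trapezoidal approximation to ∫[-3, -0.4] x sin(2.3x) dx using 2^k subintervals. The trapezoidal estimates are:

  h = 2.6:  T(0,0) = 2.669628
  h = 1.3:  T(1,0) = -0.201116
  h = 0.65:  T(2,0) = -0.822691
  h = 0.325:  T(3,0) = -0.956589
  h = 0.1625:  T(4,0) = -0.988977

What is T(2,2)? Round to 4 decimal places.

-1.0213

Richardson extrapolation on the trapezoidal column (denominator 4−1=3):
T(1,1) = (4·(-0.201116) − 2.669628) / 3 = -1.158031
T(2,1) = (4·(-0.822691) − (-0.201116)) / 3 = -1.029883
T(2,2) = -1.029883 + (-1.029883 − (-1.158031))/15 = -1.021340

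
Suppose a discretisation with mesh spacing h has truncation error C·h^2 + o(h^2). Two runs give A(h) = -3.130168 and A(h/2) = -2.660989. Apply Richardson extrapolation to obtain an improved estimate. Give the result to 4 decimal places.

-2.5046

The leading error scales as h^2; refining by a factor of 2 reduces it by 2^2 = 4.
Extrapolated value = (4·A(h/2) − A(h)) / (4 − 1)
= (4·(-2.660989) − (-3.130168)) / 3
= -7.513788 / 3 = -2.504596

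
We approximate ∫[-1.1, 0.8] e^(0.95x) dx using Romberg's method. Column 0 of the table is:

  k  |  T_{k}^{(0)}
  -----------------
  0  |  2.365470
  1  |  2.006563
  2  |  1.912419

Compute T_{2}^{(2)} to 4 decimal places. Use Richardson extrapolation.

1.8806

T_{1}^{(1)} = (4·2.006563 − 2.365470) / 3 = 1.886927
T_{2}^{(1)} = 1.912419 + (1.912419 − 2.006563)/3 = 1.881038
T_{2}^{(2)} = 1.881038 + (1.881038 − 1.886927)/15 = 1.880645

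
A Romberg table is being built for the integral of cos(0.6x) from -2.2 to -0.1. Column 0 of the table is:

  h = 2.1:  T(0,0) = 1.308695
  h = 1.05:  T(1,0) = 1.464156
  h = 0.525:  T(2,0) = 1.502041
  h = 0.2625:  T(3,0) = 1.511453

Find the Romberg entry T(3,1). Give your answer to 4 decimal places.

Richardson extrapolation on the trapezoidal column (denominator 4−1=3):
T(3,1) = 1.511453 + (1.511453 − 1.502041)/3 = 1.514590

1.5146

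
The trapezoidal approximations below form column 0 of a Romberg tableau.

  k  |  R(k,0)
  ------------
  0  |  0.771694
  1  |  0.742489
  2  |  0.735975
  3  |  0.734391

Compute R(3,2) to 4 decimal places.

R(2,1) = (4·0.735975 − 0.742489) / 3 = 0.733804
R(3,1) = (4·0.734391 − 0.735975) / 3 = 0.733863
R(3,2) = 0.733863 + (0.733863 − 0.733804)/15 = 0.733867

0.7339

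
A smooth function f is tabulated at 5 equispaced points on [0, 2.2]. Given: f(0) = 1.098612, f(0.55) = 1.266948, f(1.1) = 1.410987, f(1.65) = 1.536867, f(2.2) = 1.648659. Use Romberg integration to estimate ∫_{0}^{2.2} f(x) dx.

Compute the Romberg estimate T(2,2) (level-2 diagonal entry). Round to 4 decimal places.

T(0,0) (trapezoid, 1 panel, h=2.2000): 3.021998
T(1,0) (trapezoid, 2 panels, h=1.1000): 3.063085
T(2,0) (trapezoid, 4 panels, h=0.5500): 3.073641
T(1,1) = 3.063085 + (3.063085 − 3.021998)/3 = 3.076781
T(2,1) = 3.073641 + (3.073641 − 3.063085)/3 = 3.077160
T(2,2) = 3.077160 + (3.077160 − 3.076781)/15 = 3.077185

3.0772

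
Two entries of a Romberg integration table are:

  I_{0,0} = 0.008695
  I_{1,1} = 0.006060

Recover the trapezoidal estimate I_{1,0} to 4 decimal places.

0.0067

From I_{1,1} = (4·I_{1,0} − I_{0,0})/3, solve for I_{1,0}:
4·I_{1,0} = 3·0.006060 + 0.008695 = 0.026875
I_{1,0} = 0.006719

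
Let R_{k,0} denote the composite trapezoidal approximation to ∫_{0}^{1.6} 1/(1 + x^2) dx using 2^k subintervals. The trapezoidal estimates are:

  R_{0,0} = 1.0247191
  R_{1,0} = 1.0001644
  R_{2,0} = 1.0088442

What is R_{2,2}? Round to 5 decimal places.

Richardson extrapolation on the trapezoidal column (denominator 4−1=3):
R_{1,1} = (4·1.0001644 − 1.0247191) / 3 = 0.9919795
R_{2,1} = 1.0088442 + (1.0088442 − 1.0001644)/3 = 1.0117375
R_{2,2} = (16·1.0117375 − 0.9919795) / 15 = 1.0130547

1.01305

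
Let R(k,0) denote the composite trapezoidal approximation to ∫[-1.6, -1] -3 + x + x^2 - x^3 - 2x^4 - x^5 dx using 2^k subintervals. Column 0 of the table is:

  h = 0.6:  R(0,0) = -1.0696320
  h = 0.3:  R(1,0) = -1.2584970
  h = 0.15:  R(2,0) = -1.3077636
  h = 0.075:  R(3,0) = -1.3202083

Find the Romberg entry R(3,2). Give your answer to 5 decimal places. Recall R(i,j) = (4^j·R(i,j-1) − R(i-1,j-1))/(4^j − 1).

-1.32437

R(2,1) = -1.3077636 + (-1.3077636 − (-1.2584970))/3 = -1.3241858
R(3,1) = -1.3202083 + (-1.3202083 − (-1.3077636))/3 = -1.3243565
R(3,2) = (16·(-1.3243565) − (-1.3241858)) / 15 = -1.3243679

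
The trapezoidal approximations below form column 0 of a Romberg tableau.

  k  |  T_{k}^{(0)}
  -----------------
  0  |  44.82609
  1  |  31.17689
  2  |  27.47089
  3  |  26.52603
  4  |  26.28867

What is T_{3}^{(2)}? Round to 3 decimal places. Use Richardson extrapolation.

26.209

Richardson extrapolation on the trapezoidal column (denominator 4−1=3):
T_{2}^{(1)} = 27.47089 + (27.47089 − 31.17689)/3 = 26.23556
T_{3}^{(1)} = (4·26.52603 − 27.47089) / 3 = 26.21108
T_{3}^{(2)} = 26.21108 + (26.21108 − 26.23556)/15 = 26.20945
(Column j=1 coincides with Simpson's rule on the same nodes.)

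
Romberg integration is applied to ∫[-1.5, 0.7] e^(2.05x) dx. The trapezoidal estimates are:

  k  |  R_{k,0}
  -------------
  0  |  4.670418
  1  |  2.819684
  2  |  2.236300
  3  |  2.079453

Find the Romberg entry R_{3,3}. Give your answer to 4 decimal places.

R_{1,1} = 2.819684 + (2.819684 − 4.670418)/3 = 2.202773
R_{2,1} = (4·2.236300 − 2.819684) / 3 = 2.041839
R_{3,1} = 2.079453 + (2.079453 − 2.236300)/3 = 2.027171
R_{2,2} = (16·2.041839 − 2.202773) / 15 = 2.031110
R_{3,2} = 2.027171 + (2.027171 − 2.041839)/15 = 2.026193
R_{3,3} = (64·2.026193 − 2.031110) / 63 = 2.026115

2.0261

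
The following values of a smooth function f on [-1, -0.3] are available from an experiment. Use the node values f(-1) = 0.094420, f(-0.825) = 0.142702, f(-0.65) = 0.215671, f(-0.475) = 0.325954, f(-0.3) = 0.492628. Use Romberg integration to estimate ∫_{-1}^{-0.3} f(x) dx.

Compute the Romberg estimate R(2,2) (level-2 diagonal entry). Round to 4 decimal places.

0.1687

R(0,0) (trapezoid, 1 panel, h=0.7000): 0.205467
R(1,0) (trapezoid, 2 panels, h=0.3500): 0.178218
R(2,0) (trapezoid, 4 panels, h=0.1750): 0.171124
R(1,1) = 0.178218 + (0.178218 − 0.205467)/3 = 0.169135
R(2,1) = 0.171124 + (0.171124 − 0.178218)/3 = 0.168759
R(2,2) = 0.168759 + (0.168759 − 0.169135)/15 = 0.168734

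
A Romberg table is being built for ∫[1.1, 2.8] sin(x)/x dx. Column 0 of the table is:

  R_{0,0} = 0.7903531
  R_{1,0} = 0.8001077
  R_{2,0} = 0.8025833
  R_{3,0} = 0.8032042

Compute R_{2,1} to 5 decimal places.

0.80341

R_{2,1} = 0.8025833 + (0.8025833 − 0.8001077)/3 = 0.8034085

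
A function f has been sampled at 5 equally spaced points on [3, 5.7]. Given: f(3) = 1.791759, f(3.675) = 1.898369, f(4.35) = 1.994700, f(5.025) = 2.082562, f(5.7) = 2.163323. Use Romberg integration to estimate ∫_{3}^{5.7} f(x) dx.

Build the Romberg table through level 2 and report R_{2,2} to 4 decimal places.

R_{0,0} (trapezoid, 1 panel, h=2.7000): 5.339361
R_{1,0} (trapezoid, 2 panels, h=1.3500): 5.362525
R_{2,0} (trapezoid, 4 panels, h=0.6750): 5.368391
R_{1,1} = 5.362525 + (5.362525 − 5.339361)/3 = 5.370246
R_{2,1} = 5.368391 + (5.368391 − 5.362525)/3 = 5.370346
R_{2,2} = 5.370346 + (5.370346 − 5.370246)/15 = 5.370353

5.3704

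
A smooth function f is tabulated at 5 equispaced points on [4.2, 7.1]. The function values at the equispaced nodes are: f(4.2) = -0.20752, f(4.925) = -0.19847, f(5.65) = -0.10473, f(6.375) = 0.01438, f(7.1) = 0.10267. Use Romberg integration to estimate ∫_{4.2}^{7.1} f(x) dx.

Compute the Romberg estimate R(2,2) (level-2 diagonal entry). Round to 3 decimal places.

-0.254

R(0,0) (trapezoid, 1 panel, h=2.9000): -0.15203
R(1,0) (trapezoid, 2 panels, h=1.4500): -0.22787
R(2,0) (trapezoid, 4 panels, h=0.7250): -0.24740
R(1,1) = -0.22787 + (-0.22787 − (-0.15203))/3 = -0.25315
R(2,1) = -0.24740 + (-0.24740 − (-0.22787))/3 = -0.25391
R(2,2) = -0.25391 + (-0.25391 − (-0.25315))/15 = -0.25396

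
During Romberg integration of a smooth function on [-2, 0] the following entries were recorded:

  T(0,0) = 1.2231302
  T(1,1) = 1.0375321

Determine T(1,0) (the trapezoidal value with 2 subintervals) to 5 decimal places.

From T(1,1) = (4·T(1,0) − T(0,0))/3, solve for T(1,0):
4·T(1,0) = 3·1.0375321 + 1.2231302 = 4.3357265
T(1,0) = 1.0839316

1.08393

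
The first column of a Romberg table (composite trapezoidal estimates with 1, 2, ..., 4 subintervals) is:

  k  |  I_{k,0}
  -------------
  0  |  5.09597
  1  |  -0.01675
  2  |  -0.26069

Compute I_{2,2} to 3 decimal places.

Richardson extrapolation on the trapezoidal column (denominator 4−1=3):
I_{1,1} = (4·(-0.01675) − 5.09597) / 3 = -1.72099
I_{2,1} = (4·(-0.26069) − (-0.01675)) / 3 = -0.34200
I_{2,2} = (16·(-0.34200) − (-1.72099)) / 15 = -0.25007

-0.250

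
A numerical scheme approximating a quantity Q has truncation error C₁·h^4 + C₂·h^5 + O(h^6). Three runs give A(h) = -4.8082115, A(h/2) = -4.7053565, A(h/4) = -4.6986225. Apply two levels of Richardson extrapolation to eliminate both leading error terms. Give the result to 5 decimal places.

-4.69816

First eliminate the h^4 term (factor 2^4 = 16):
  B₁ = (16·(-4.7053565) − (-4.8082115))/15 = -4.6984995
  B₂ = (16·(-4.6986225) − (-4.7053565))/15 = -4.6981736
Then eliminate the h^5 term (factor 2^5 = 32):
  (32·(-4.6981736) − (-4.6984995))/31 = -4.6981631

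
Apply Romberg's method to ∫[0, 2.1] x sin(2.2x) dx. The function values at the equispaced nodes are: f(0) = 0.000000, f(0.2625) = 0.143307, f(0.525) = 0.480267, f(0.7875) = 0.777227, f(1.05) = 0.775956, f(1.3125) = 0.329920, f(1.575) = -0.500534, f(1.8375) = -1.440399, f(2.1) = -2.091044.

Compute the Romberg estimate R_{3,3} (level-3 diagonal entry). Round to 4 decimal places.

-0.1174

R_{0,0} (trapezoid, 1 panel, h=2.1000): -2.195596
R_{1,0} (trapezoid, 2 panels, h=1.0500): -0.283044
R_{2,0} (trapezoid, 4 panels, h=0.5250): -0.152162
R_{3,0} (trapezoid, 8 panels, h=0.2625): -0.125942
R_{1,1} = -0.283044 + (-0.283044 − (-2.195596))/3 = 0.354473
R_{2,1} = -0.152162 + (-0.152162 − (-0.283044))/3 = -0.108535
R_{3,1} = -0.125942 + (-0.125942 − (-0.152162))/3 = -0.117202
R_{2,2} = -0.108535 + (-0.108535 − 0.354473)/15 = -0.139402
R_{3,2} = -0.117202 + (-0.117202 − (-0.108535))/15 = -0.117780
R_{3,3} = -0.117780 + (-0.117780 − (-0.139402))/63 = -0.117437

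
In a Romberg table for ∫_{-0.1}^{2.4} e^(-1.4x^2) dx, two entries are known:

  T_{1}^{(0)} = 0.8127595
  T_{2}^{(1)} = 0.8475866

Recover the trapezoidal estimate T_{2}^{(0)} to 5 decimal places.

From T_{2}^{(1)} = (4·T_{2}^{(0)} − T_{1}^{(0)})/3, solve for T_{2}^{(0)}:
4·T_{2}^{(0)} = 3·0.8475866 + 0.8127595 = 3.3555193
T_{2}^{(0)} = 0.8388798

0.83888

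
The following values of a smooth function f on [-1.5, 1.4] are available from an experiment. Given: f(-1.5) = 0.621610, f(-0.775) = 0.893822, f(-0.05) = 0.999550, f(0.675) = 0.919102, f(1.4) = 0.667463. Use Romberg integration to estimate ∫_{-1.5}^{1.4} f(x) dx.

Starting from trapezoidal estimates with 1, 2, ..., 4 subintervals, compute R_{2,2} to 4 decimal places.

2.5466

R_{0,0} (trapezoid, 1 panel, h=2.9000): 1.869156
R_{1,0} (trapezoid, 2 panels, h=1.4500): 2.383925
R_{2,0} (trapezoid, 4 panels, h=0.7250): 2.506333
R_{1,1} = 2.383925 + (2.383925 − 1.869156)/3 = 2.555515
R_{2,1} = 2.506333 + (2.506333 − 2.383925)/3 = 2.547136
R_{2,2} = 2.547136 + (2.547136 − 2.555515)/15 = 2.546577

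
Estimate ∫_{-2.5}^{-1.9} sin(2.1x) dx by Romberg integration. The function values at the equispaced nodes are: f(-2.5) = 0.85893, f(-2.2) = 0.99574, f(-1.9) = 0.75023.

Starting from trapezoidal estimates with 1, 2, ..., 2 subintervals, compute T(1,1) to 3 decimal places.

T(0,0) (trapezoid, 1 panel, h=0.6000): 0.48275
T(1,0) (trapezoid, 2 panels, h=0.3000): 0.54010
T(1,1) = 0.54010 + (0.54010 − 0.48275)/3 = 0.55922

0.559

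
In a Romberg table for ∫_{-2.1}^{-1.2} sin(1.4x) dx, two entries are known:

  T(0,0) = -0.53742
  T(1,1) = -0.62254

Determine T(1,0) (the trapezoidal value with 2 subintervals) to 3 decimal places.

-0.601

From T(1,1) = (4·T(1,0) − T(0,0))/3, solve for T(1,0):
4·T(1,0) = 3·(-0.62254) + (-0.53742) = -2.40504
T(1,0) = -0.60126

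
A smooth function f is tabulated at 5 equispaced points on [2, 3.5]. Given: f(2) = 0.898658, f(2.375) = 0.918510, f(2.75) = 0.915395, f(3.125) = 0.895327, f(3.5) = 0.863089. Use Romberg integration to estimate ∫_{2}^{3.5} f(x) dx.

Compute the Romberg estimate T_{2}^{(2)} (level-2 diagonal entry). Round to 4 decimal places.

1.3560

T_{0}^{(0)} (trapezoid, 1 panel, h=1.5000): 1.321310
T_{1}^{(0)} (trapezoid, 2 panels, h=0.7500): 1.347201
T_{2}^{(0)} (trapezoid, 4 panels, h=0.3750): 1.353790
T_{1}^{(1)} = 1.347201 + (1.347201 − 1.321310)/3 = 1.355831
T_{2}^{(1)} = 1.353790 + (1.353790 − 1.347201)/3 = 1.355986
T_{2}^{(2)} = 1.355986 + (1.355986 − 1.355831)/15 = 1.355996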